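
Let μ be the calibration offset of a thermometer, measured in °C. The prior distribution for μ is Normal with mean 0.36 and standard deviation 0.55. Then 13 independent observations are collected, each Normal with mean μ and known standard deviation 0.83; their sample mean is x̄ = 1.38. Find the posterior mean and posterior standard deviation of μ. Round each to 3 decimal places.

Posterior mean ≈ 1.228; posterior SD ≈ 0.212

Prior precision 1/τ₀² = 1/0.55² = 3.30579; data precision n/σ² = 13/0.83² = 18.8707.
Posterior precision = 3.30579 + 18.8707 = 22.1764, giving posterior SD = 1/√22.1764 = 0.212.
Posterior mean = (3.30579·0.36 + 18.8707·1.38) / 22.1764 = 1.228.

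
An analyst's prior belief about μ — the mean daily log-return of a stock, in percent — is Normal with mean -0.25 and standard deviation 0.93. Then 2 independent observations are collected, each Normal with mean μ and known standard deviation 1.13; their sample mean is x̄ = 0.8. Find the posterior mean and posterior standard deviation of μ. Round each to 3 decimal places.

Prior precision 1/τ₀² = 1/0.93² = 1.15620; data precision n/σ² = 2/1.13² = 1.56629.
Posterior precision = 1.15620 + 1.56629 = 2.72250, giving posterior SD = 1/√2.72250 = 0.606.
Posterior mean = (1.15620·-0.25 + 1.56629·0.8) / 2.72250 = 0.354.

Posterior mean ≈ 0.354; posterior SD ≈ 0.606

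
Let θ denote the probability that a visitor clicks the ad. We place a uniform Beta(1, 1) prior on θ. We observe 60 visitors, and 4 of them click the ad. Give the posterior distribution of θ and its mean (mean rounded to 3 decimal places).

The binomial likelihood is conjugate to the Beta prior: with 4 successes and 56 failures, the posterior is Beta(1+4, 1+56) = Beta(5, 57).
E[θ | data] = 5/(5+57) = 0.081.

Posterior: Beta(5, 57); mean ≈ 0.081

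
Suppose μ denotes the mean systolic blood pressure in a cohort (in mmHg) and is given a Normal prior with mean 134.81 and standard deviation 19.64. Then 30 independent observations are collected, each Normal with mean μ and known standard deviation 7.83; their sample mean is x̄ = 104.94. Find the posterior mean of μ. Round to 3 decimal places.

Posterior mean ≈ 105.097

With known σ, the Normal prior is conjugate. Weight on the data is w = (n/σ²)/(n/σ² + 1/τ₀²) = 0.489325/(0.489325+0.00259249) = 0.99473.
Posterior mean = w·x̄ + (1−w)·μ₀ = 0.99473·104.94 + 0.0052702·134.81 = 105.097.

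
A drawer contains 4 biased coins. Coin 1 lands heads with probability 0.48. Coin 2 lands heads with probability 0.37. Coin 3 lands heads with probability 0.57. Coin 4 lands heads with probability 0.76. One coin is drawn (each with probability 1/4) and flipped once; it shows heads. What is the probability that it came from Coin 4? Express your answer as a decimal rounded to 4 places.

Tabulate prior·likelihood by source: [1] prior 0.25, lik 0.48, product 0.1200; [2] prior 0.25, lik 0.37, product 0.09250; [3] prior 0.25, lik 0.57, product 0.1425; [4] prior 0.25, lik 0.76, product 0.1900.
Normalizing constant = 0.54500; the posterior for Coin 4 is its product over the sum, 0.1900/0.54500 = 0.3486.

Posterior probability ≈ 0.3486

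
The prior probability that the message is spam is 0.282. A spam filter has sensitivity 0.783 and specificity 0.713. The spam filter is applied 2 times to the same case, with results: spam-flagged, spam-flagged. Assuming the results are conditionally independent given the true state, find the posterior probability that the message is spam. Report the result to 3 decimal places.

Posterior P(H) ≈ 0.745

Let H be the event that the message is spam; start with P(H) = 0.282. P('spam-flagged'|H) = 0.783, P('spam-flagged'|¬H) = 0.287.
Update on result 1 ('spam-flagged'): P(H) ← 0.783·0.2820 / (0.783·0.2820 + 0.287·0.7180) = 0.22081/0.42687 = 0.5173.
Update on result 2 ('spam-flagged'): P(H) ← 0.783·0.5173 / (0.783·0.5173 + 0.287·0.4827) = 0.40502/0.54356 = 0.7451.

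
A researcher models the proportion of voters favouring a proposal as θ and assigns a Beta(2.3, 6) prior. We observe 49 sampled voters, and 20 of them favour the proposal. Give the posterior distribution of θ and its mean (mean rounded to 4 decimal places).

Observing 20 successes and 29 failures updates Beta(2.3, 6) by adding the success and failure counts to the two shape parameters: α = 2.3+20 = 22.3, β = 6+29 = 35.
E[θ | data] = 22.3/(22.3+35) = 0.3892.

Posterior: Beta(22.3, 35); mean ≈ 0.3892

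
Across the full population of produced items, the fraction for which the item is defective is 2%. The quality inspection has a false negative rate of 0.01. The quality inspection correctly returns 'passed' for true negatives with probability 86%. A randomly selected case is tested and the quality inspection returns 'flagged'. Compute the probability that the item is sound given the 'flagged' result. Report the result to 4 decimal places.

P(¬H | E) ≈ 0.8739

Let H be the event that the item is defective. P(H) = 0.02, so P(¬H) = 0.98. With E the 'flagged' result, P(E|H) = 0.99 and P(E|¬H) = 0.14.
P(E) = 0.99·0.02 + 0.14·0.98 = 0.019800 + 0.13720 = 0.15700.
By Bayes' theorem, P(H|E) = 0.019800 / 0.15700 = 0.1261. Hence P(¬H|E) = 1 − 0.1261 = 0.8739.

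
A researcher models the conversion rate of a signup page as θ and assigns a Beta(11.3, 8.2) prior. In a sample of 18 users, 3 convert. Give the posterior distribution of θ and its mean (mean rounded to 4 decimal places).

Posterior: Beta(14.3, 23.2); mean ≈ 0.3813

Observing 3 successes and 15 failures updates Beta(11.3, 8.2) by adding the success and failure counts to the two shape parameters: α = 11.3+3 = 14.3, β = 8.2+15 = 23.2.
Posterior mean = α/(α+β) = 14.3/37.5 = 0.3813.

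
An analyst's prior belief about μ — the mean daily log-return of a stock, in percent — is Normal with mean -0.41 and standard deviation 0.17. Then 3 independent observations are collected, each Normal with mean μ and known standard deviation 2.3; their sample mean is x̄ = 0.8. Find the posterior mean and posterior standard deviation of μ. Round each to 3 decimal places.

Posterior mean ≈ -0.390; posterior SD ≈ 0.169

Prior precision 1/τ₀² = 1/0.17² = 34.6021; data precision n/σ² = 3/2.3² = 0.567108.
Posterior precision = 34.6021 + 0.567108 = 35.1692, giving posterior SD = 1/√35.1692 = 0.169.
Posterior mean = (34.6021·-0.41 + 0.567108·0.8) / 35.1692 = -0.390.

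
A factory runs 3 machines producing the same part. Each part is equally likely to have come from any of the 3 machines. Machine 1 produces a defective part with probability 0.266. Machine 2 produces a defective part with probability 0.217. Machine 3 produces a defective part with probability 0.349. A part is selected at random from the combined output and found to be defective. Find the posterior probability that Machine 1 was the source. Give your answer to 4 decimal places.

Tabulate prior·likelihood by source: [1] prior 0.333333, lik 0.266, product 0.08867; [2] prior 0.333333, lik 0.217, product 0.07233; [3] prior 0.333333, lik 0.349, product 0.1163.
Normalizing constant = 0.27733; the posterior for Machine 1 is its product over the sum, 0.08867/0.27733 = 0.3197.

Posterior probability ≈ 0.3197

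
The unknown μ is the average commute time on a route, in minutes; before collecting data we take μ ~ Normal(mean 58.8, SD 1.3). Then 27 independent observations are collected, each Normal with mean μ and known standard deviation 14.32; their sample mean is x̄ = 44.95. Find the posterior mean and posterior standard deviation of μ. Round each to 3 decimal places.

Prior precision 1/τ₀² = 1/1.3² = 0.591716; data precision n/σ² = 27/14.32² = 0.131667.
Posterior precision = 0.591716 + 0.131667 = 0.723383, giving posterior SD = 1/√0.723383 = 1.176.
Posterior mean = (0.591716·58.8 + 0.131667·44.95) / 0.723383 = 56.279.

Posterior mean ≈ 56.279; posterior SD ≈ 1.176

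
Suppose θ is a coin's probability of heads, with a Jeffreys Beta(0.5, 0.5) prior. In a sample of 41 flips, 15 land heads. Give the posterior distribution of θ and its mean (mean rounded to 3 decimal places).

Posterior: Beta(15.5, 26.5); mean ≈ 0.369

The binomial likelihood is conjugate to the Beta prior: with 15 successes and 26 failures, the posterior is Beta(0.5+15, 0.5+26) = Beta(15.5, 26.5).
Posterior mean = α/(α+β) = 15.5/42 = 0.369.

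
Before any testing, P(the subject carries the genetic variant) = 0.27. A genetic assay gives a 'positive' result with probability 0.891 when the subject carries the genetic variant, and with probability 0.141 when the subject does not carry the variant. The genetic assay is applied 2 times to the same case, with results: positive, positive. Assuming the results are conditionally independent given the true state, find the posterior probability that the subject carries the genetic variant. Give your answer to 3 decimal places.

Posterior P(H) ≈ 0.937

With H the event that the subject carries the genetic variant, the joint likelihood of the observed sequence is P(data|H) = 0.891·0.891 = 0.79388 and P(data|¬H) = 0.141·0.141 = 0.019881.
Bayes: P(H|data) = 0.27·0.79388 / (0.27·0.79388 + 0.73·0.019881) = 0.21435/0.22886 = 0.9366.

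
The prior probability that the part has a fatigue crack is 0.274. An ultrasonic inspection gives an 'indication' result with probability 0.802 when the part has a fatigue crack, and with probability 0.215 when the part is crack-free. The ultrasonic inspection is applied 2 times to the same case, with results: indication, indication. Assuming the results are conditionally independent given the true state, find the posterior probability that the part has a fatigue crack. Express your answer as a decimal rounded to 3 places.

Posterior P(H) ≈ 0.840

With H the event that the part has a fatigue crack, the joint likelihood of the observed sequence is P(data|H) = 0.802·0.802 = 0.64320 and P(data|¬H) = 0.215·0.215 = 0.046225.
Bayes: P(H|data) = 0.274·0.64320 / (0.274·0.64320 + 0.726·0.046225) = 0.17624/0.20980 = 0.8400.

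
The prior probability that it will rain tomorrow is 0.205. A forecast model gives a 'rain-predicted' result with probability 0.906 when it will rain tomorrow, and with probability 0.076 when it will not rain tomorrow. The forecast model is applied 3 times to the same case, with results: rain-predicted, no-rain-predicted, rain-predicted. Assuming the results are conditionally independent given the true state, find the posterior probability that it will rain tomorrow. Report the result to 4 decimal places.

With H the event that it will rain tomorrow, the joint likelihood of the observed sequence is P(data|H) = 0.906·0.094·0.906 = 0.077159 and P(data|¬H) = 0.076·0.924·0.076 = 0.0053370.
Bayes: P(H|data) = 0.205·0.077159 / (0.205·0.077159 + 0.795·0.0053370) = 0.015818/0.020060 = 0.7885.

Posterior P(H) ≈ 0.7885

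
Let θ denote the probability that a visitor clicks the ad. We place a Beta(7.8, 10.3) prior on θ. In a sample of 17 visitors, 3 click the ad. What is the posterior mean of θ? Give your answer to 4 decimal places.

Posterior mean ≈ 0.3077

Observing 3 successes and 14 failures updates Beta(7.8, 10.3) by adding the success and failure counts to the two shape parameters: α = 7.8+3 = 10.8, β = 10.3+14 = 24.3.
Posterior mean = α/(α+β) = 10.8/35.1 = 0.3077.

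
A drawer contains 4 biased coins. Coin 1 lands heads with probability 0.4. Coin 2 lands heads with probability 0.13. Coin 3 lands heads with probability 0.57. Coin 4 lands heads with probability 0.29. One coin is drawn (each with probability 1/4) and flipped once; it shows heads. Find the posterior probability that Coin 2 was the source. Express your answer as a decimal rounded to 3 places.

Posterior probability ≈ 0.094

Tabulate prior·likelihood by source: [1] prior 0.25, lik 0.4, product 0.1000; [2] prior 0.25, lik 0.13, product 0.03250; [3] prior 0.25, lik 0.57, product 0.1425; [4] prior 0.25, lik 0.29, product 0.07250.
Normalizing constant = 0.34750; the posterior for Coin 2 is its product over the sum, 0.03250/0.34750 = 0.094.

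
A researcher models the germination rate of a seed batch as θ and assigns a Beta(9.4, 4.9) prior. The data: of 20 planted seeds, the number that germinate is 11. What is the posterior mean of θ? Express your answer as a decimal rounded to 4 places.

The binomial likelihood is conjugate to the Beta prior: with 11 successes and 9 failures, the posterior is Beta(9.4+11, 4.9+9) = Beta(20.4, 13.9).
E[θ | data] = 20.4/(20.4+13.9) = 0.5948.

Posterior mean ≈ 0.5948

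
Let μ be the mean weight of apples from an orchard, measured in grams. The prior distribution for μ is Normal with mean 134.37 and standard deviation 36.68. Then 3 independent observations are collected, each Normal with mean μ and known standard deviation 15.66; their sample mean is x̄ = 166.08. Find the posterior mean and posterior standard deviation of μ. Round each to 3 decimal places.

Posterior mean ≈ 164.264; posterior SD ≈ 8.779

With known σ, the Normal prior is conjugate. Weight on the data is w = (n/σ²)/(n/σ² + 1/τ₀²) = 0.0122331/(0.0122331+0.00074326) = 0.94272.
Posterior mean = w·x̄ + (1−w)·μ₀ = 0.94272·166.08 + 0.057278·134.37 = 164.264. Posterior variance = 1/(0.0122331+0.00074326) = 77.0630, so SD = 8.779.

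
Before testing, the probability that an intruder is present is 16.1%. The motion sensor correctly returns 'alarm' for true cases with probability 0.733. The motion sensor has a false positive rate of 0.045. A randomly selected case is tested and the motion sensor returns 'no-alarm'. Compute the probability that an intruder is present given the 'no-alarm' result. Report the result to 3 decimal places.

P(H | E) ≈ 0.051

Write H for 'an intruder is present'. Prior odds H:¬H = 0.161/0.839 = 0.19190. For the 'no-alarm' outcome, the likelihood ratio is 0.267/0.955 = 0.27958.
Posterior odds = 0.19190 × 0.27958 = 0.053650, so P(H|E) = 0.053650/(1+0.053650) = 0.051.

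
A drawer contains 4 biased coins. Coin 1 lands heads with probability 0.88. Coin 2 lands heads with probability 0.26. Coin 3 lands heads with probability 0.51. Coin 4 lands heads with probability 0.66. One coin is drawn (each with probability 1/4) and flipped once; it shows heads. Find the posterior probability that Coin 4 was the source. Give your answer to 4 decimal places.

P(heads|C1) = 0.88; P(heads|C2) = 0.26; P(heads|C3) = 0.51; P(heads|C4) = 0.66.
Prior × likelihood for each source: 0.25·0.88=0.2200, 0.25·0.26=0.06500, 0.25·0.51=0.1275, 0.25·0.66=0.1650. Summing gives P(heads) = 0.57750.
P(Coin 4 | heads) = 0.1650 / 0.57750 = 0.2857.

Posterior probability ≈ 0.2857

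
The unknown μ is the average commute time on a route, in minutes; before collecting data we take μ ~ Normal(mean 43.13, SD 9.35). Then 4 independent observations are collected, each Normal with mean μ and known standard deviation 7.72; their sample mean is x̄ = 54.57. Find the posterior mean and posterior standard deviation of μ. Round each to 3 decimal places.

Posterior mean ≈ 52.904; posterior SD ≈ 3.568

With known σ, the Normal prior is conjugate. Weight on the data is w = (n/σ²)/(n/σ² + 1/τ₀²) = 0.0671159/(0.0671159+0.0114387) = 0.85439.
Posterior mean = w·x̄ + (1−w)·μ₀ = 0.85439·54.57 + 0.14561·43.13 = 52.904. Posterior variance = 1/(0.0671159+0.0114387) = 12.7300, so SD = 3.568.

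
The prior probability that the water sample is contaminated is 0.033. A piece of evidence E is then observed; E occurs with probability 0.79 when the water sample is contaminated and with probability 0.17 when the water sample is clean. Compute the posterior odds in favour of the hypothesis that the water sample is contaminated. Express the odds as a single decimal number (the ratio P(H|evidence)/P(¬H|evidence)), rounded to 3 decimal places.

Prior odds = 0.033/(1−0.033) = 0.034126. In log-odds, ln(0.034126) = -3.3777.
Add log likelihood ratio: ln(4.6471) = 1.5362.
Posterior log-odds = -1.8415, so posterior odds = exp(-1.8415) = 0.15859.

Posterior odds ≈ 0.159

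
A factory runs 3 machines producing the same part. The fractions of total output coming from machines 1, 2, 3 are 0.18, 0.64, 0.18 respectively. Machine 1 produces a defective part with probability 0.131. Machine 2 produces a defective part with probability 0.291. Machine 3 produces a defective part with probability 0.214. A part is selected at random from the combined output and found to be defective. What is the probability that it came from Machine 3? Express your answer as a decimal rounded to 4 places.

Posterior probability ≈ 0.1551

Tabulate prior·likelihood by source: [1] prior 0.18, lik 0.131, product 0.02358; [2] prior 0.64, lik 0.291, product 0.1862; [3] prior 0.18, lik 0.214, product 0.03852.
Normalizing constant = 0.24834; the posterior for Machine 3 is its product over the sum, 0.03852/0.24834 = 0.1551.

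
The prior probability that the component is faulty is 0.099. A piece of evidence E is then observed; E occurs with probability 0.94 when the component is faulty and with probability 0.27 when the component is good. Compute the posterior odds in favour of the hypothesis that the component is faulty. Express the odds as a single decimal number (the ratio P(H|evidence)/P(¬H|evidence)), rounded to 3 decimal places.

Prior odds = 0.099/(1−0.099) = 0.10988.
Likelihood ratio for E = 0.94/0.27 = 3.4815.
Posterior odds = prior odds × LR = 0.38254.

Posterior odds ≈ 0.383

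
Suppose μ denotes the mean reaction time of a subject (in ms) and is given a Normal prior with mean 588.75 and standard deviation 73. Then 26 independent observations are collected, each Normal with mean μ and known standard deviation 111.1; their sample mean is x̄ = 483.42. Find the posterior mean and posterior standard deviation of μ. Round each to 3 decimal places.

Posterior mean ≈ 492.036; posterior SD ≈ 20.878

Prior precision 1/τ₀² = 1/73² = 0.00018765; data precision n/σ² = 26/111.1² = 0.00210642.
Posterior precision = 0.00018765 + 0.00210642 = 0.00229407, giving posterior SD = 1/√0.00229407 = 20.878.
Posterior mean = (0.00018765·588.75 + 0.00210642·483.42) / 0.00229407 = 492.036.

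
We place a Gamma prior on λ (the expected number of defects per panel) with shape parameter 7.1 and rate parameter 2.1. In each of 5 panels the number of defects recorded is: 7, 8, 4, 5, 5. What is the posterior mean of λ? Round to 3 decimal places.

Posterior mean ≈ 5.085

Total count ∑xᵢ = 29 over n = 5 panels.
Gamma is conjugate to the Poisson likelihood: posterior is Gamma(shape = 7.1+29 = 36.1, rate = 2.1+5 = 7.1).
Posterior mean = shape/rate = 36.1/7.1 = 5.085.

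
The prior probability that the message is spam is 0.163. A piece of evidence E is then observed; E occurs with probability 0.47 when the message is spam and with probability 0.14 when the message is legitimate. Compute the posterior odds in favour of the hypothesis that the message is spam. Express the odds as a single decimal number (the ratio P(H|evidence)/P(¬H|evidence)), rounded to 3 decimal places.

Prior odds = 0.163/(1−0.163) = 0.19474. In log-odds, ln(0.19474) = -1.6361.
Add log likelihood ratio: ln(3.3571) = 1.2111.
Posterior log-odds = -0.42498, so posterior odds = exp(-0.42498) = 0.65378.

Posterior odds ≈ 0.654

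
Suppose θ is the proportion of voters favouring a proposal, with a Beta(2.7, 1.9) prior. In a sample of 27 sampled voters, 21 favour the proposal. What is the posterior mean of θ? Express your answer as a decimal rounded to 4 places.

Observing 21 successes and 6 failures updates Beta(2.7, 1.9) by adding the success and failure counts to the two shape parameters: α = 2.7+21 = 23.7, β = 1.9+6 = 7.9.
E[θ | data] = 23.7/(23.7+7.9) = 0.7500.

Posterior mean ≈ 0.7500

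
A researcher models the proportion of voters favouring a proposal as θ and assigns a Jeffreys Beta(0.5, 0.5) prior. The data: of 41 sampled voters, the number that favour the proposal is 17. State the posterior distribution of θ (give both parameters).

Posterior: Beta(17.5, 24.5)

Observing 17 successes and 24 failures updates Beta(0.5, 0.5) by adding the success and failure counts to the two shape parameters: α = 0.5+17 = 17.5, β = 0.5+24 = 24.5.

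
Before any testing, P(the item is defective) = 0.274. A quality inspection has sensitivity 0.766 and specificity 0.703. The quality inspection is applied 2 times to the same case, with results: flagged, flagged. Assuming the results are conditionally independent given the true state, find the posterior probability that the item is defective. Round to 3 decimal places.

Posterior P(H) ≈ 0.715

Let H be the event that the item is defective; start with P(H) = 0.274. P('flagged'|H) = 0.766, P('flagged'|¬H) = 0.297.
Update on result 1 ('flagged'): P(H) ← 0.766·0.2740 / (0.766·0.2740 + 0.297·0.7260) = 0.20988/0.42551 = 0.4933.
Update on result 2 ('flagged'): P(H) ← 0.766·0.4933 / (0.766·0.4933 + 0.297·0.5067) = 0.37784/0.52834 = 0.7151.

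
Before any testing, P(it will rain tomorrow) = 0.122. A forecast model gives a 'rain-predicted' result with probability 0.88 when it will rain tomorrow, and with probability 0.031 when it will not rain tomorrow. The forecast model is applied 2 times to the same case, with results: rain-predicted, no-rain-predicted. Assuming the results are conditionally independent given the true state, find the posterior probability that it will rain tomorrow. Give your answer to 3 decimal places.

Posterior P(H) ≈ 0.328

With H the event that it will rain tomorrow, the joint likelihood of the observed sequence is P(data|H) = 0.88·0.12 = 0.10560 and P(data|¬H) = 0.031·0.969 = 0.030039.
Bayes: P(H|data) = 0.122·0.10560 / (0.122·0.10560 + 0.878·0.030039) = 0.012883/0.039257 = 0.3282.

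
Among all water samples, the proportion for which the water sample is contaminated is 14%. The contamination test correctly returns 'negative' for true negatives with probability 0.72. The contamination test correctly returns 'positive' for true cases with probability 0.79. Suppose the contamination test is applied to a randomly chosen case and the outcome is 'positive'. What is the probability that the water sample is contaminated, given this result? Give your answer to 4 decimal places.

Write H for 'the water sample is contaminated'. Prior odds H:¬H = 0.14/0.86 = 0.16279. For the 'positive' outcome, the likelihood ratio is 0.79/0.28 = 2.8214.
Posterior odds = 0.16279 × 2.8214 = 0.45930, so P(H|E) = 0.45930/(1+0.45930) = 0.3147.

P(H | E) ≈ 0.3147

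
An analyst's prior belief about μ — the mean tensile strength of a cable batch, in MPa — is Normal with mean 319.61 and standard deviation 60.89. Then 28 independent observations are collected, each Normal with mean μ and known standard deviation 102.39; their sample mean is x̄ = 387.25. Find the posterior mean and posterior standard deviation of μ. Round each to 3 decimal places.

Prior precision 1/τ₀² = 1/60.89² = 0.00026972; data precision n/σ² = 28/102.39² = 0.00267081.
Posterior precision = 0.00026972 + 0.00267081 = 0.00294053, giving posterior SD = 1/√0.00294053 = 18.441.
Posterior mean = (0.00026972·319.61 + 0.00267081·387.25) / 0.00294053 = 381.046.

Posterior mean ≈ 381.046; posterior SD ≈ 18.441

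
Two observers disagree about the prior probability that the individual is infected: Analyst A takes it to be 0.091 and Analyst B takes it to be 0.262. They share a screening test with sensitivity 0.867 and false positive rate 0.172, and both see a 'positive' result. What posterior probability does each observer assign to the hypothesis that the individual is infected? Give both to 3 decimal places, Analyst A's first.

Analyst A: 0.335; Analyst B: 0.642

The likelihood ratio for a 'positive' result is 0.867/0.172 = 5.0407.
Analyst A: prior odds 0.091/0.909 = 0.10011; posterior odds 0.50462; posterior probability 0.335.
Analyst B: prior odds 0.262/0.738 = 0.35501; posterior odds 1.7895; posterior probability 0.642.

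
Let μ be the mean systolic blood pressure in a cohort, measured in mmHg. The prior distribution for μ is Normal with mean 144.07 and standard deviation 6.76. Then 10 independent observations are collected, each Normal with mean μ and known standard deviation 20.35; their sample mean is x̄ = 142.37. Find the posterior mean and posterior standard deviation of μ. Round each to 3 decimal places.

With known σ, the Normal prior is conjugate. Weight on the data is w = (n/σ²)/(n/σ² + 1/τ₀²) = 0.0241474/(0.0241474+0.0218830) = 0.52460.
Posterior mean = w·x̄ + (1−w)·μ₀ = 0.52460·142.37 + 0.47540·144.07 = 143.178. Posterior variance = 1/(0.0241474+0.0218830) = 21.7248, so SD = 4.661.

Posterior mean ≈ 143.178; posterior SD ≈ 4.661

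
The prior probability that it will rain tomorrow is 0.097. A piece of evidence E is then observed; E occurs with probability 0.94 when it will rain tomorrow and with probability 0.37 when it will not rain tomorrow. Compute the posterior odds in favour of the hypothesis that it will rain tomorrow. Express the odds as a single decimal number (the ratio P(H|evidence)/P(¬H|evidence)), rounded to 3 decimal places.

Posterior odds ≈ 0.273

Prior odds = 0.097/(1−0.097) = 0.10742.
Likelihood ratio for E = 0.94/0.37 = 2.5405.
Posterior odds = prior odds × LR = 0.27290.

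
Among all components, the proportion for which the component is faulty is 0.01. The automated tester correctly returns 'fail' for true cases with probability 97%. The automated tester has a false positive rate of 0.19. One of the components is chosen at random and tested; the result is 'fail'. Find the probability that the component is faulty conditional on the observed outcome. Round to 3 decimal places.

P(H | E) ≈ 0.049

Let H be the event that the component is faulty. P(H) = 0.01, so P(¬H) = 0.99. With E the 'fail' result, P(E|H) = 0.97 and P(E|¬H) = 0.19.
P(E) = 0.97·0.01 + 0.19·0.99 = 0.0097000 + 0.18810 = 0.19780.
By Bayes' theorem, P(H|E) = 0.0097000 / 0.19780 = 0.049.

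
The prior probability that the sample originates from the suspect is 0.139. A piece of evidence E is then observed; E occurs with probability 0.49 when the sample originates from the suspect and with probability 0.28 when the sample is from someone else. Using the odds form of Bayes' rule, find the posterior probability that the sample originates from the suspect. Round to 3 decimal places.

Prior odds = 0.139/(1−0.139) = 0.16144.
Likelihood ratio for E = 0.49/0.28 = 1.7500.
Posterior odds = prior odds × LR = 0.28252.
Posterior probability = odds/(1+odds) = 0.28252/1.2825 = 0.220.

Posterior probability ≈ 0.220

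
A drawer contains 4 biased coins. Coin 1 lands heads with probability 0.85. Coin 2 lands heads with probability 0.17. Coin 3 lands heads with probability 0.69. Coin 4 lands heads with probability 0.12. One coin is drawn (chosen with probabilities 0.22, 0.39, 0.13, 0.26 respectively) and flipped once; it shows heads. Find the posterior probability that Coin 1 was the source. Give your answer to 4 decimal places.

Posterior probability ≈ 0.4997

Tabulate prior·likelihood by source: [1] prior 0.22, lik 0.85, product 0.1870; [2] prior 0.39, lik 0.17, product 0.06630; [3] prior 0.13, lik 0.69, product 0.08970; [4] prior 0.26, lik 0.12, product 0.03120.
Normalizing constant = 0.37420; the posterior for Coin 1 is its product over the sum, 0.1870/0.37420 = 0.4997.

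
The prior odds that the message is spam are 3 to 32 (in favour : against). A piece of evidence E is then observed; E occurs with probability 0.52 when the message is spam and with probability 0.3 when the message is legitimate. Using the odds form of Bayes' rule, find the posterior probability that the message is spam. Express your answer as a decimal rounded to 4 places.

Prior odds = 3/32 = 0.093750. In log-odds, ln(0.093750) = -2.3671.
Add log likelihood ratio: ln(1.7333) = 0.55005.
Posterior log-odds = -1.8171, so posterior odds = exp(-1.8171) = 0.16250. Converting, P(H|E) = 0.16250/1.1625 = 0.1398.

Posterior probability ≈ 0.1398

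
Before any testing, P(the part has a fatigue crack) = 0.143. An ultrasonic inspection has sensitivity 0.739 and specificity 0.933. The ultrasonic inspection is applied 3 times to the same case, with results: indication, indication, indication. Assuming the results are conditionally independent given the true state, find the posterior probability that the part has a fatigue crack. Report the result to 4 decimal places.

Posterior P(H) ≈ 0.9956

With H the event that the part has a fatigue crack, the joint likelihood of the observed sequence is P(data|H) = 0.739·0.739·0.739 = 0.40358 and P(data|¬H) = 0.067·0.067·0.067 = 0.00030076.
Bayes: P(H|data) = 0.143·0.40358 / (0.143·0.40358 + 0.857·0.00030076) = 0.057712/0.057970 = 0.9956.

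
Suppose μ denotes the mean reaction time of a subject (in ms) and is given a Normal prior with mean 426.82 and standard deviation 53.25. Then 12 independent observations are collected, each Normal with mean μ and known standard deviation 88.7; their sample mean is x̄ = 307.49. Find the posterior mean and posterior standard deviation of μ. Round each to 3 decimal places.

Posterior mean ≈ 329.900; posterior SD ≈ 23.076

Prior precision 1/τ₀² = 1/53.25² = 0.00035266; data precision n/σ² = 12/88.7² = 0.00152523.
Posterior precision = 0.00035266 + 0.00152523 = 0.00187789, giving posterior SD = 1/√0.00187789 = 23.076.
Posterior mean = (0.00035266·426.82 + 0.00152523·307.49) / 0.00187789 = 329.900.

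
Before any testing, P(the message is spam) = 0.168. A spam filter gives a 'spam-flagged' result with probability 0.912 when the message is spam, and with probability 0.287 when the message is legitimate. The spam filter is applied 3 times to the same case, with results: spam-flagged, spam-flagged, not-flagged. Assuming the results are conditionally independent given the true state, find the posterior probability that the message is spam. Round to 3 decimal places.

With H the event that the message is spam, the joint likelihood of the observed sequence is P(data|H) = 0.912·0.912·0.088 = 0.073193 and P(data|¬H) = 0.287·0.287·0.713 = 0.058729.
Bayes: P(H|data) = 0.168·0.073193 / (0.168·0.073193 + 0.832·0.058729) = 0.012297/0.061159 = 0.2011.

Posterior P(H) ≈ 0.201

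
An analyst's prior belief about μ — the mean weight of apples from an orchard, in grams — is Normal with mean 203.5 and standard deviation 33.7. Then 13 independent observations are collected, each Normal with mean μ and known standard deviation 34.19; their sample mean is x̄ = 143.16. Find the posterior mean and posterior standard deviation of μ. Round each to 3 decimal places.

Prior precision 1/τ₀² = 1/33.7² = 0.00088052; data precision n/σ² = 13/34.19² = 0.0111210.
Posterior precision = 0.00088052 + 0.0111210 = 0.0120016, giving posterior SD = 1/√0.0120016 = 9.128.
Posterior mean = (0.00088052·203.5 + 0.0111210·143.16) / 0.0120016 = 147.587.

Posterior mean ≈ 147.587; posterior SD ≈ 9.128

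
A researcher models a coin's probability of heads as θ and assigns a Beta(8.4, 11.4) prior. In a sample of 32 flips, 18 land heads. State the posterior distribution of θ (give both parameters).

The binomial likelihood is conjugate to the Beta prior: with 18 successes and 14 failures, the posterior is Beta(8.4+18, 11.4+14) = Beta(26.4, 25.4).

Posterior: Beta(26.4, 25.4)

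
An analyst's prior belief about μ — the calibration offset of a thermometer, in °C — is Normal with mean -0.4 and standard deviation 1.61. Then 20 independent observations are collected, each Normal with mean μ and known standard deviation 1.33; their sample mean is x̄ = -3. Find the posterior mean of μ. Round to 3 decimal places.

Posterior mean ≈ -2.914

With known σ, the Normal prior is conjugate. Weight on the data is w = (n/σ²)/(n/σ² + 1/τ₀²) = 11.3065/(11.3065+0.385788) = 0.96700.
Posterior mean = w·x̄ + (1−w)·μ₀ = 0.96700·-3 + 0.032995·-0.4 = -2.914.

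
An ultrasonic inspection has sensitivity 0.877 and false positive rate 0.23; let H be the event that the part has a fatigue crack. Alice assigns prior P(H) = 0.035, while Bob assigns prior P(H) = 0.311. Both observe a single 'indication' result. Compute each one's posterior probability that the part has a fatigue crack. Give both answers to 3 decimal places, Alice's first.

P('+'|H) = 0.877, P('+'|¬H) = 0.23.
Alice: numerator 0.877·0.035 = 0.030695; evidence = 0.030695+0.23·0.965 = 0.25265; posterior = 0.121.
Bob: numerator 0.877·0.311 = 0.27275; evidence = 0.27275+0.23·0.689 = 0.43122; posterior = 0.633.

Alice: 0.121; Bob: 0.633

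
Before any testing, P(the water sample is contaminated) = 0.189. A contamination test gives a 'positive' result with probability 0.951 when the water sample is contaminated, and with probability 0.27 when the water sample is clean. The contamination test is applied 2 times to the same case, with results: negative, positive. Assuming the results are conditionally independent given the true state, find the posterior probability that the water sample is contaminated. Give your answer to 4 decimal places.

Posterior P(H) ≈ 0.0522

With H the event that the water sample is contaminated, the joint likelihood of the observed sequence is P(data|H) = 0.049·0.951 = 0.046599 and P(data|¬H) = 0.73·0.27 = 0.19710.
Bayes: P(H|data) = 0.189·0.046599 / (0.189·0.046599 + 0.811·0.19710) = 0.0088072/0.16866 = 0.0522.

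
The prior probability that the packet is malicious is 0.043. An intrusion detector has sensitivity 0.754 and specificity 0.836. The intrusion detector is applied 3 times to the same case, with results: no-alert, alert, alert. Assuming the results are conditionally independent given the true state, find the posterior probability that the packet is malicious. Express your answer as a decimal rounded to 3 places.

Posterior P(H) ≈ 0.218

With H the event that the packet is malicious, the joint likelihood of the observed sequence is P(data|H) = 0.246·0.754·0.754 = 0.13985 and P(data|¬H) = 0.836·0.164·0.164 = 0.022485.
Bayes: P(H|data) = 0.043·0.13985 / (0.043·0.13985 + 0.957·0.022485) = 0.0060138/0.027532 = 0.2184.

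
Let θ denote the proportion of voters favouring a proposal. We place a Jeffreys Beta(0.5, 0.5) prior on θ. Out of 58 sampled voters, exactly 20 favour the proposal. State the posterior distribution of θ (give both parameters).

Posterior: Beta(20.5, 38.5)

The binomial likelihood is conjugate to the Beta prior: with 20 successes and 38 failures, the posterior is Beta(0.5+20, 0.5+38) = Beta(20.5, 38.5).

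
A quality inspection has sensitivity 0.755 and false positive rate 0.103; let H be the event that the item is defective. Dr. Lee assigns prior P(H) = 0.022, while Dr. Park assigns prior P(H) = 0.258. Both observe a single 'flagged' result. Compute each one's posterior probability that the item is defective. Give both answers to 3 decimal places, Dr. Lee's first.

Dr. Lee: 0.142; Dr. Park: 0.718

P('+'|H) = 0.755, P('+'|¬H) = 0.103.
Dr. Lee: numerator 0.755·0.022 = 0.016610; evidence = 0.016610+0.103·0.978 = 0.11734; posterior = 0.142.
Dr. Park: numerator 0.755·0.258 = 0.19479; evidence = 0.19479+0.103·0.742 = 0.27122; posterior = 0.718.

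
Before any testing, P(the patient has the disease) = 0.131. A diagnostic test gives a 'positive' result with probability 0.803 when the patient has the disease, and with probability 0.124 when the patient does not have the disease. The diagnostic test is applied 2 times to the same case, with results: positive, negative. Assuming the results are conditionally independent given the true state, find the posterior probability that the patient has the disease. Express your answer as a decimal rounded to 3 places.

With H the event that the patient has the disease, the joint likelihood of the observed sequence is P(data|H) = 0.803·0.197 = 0.15819 and P(data|¬H) = 0.124·0.876 = 0.10862.
Bayes: P(H|data) = 0.131·0.15819 / (0.131·0.15819 + 0.869·0.10862) = 0.020723/0.11512 = 0.1800.

Posterior P(H) ≈ 0.180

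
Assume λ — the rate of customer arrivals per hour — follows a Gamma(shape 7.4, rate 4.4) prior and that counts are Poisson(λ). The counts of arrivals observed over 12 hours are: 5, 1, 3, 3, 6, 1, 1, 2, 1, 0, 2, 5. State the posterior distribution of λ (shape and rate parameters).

Posterior: Gamma(shape=37.4, rate=16.4)

Total count ∑xᵢ = 30 over n = 12 hours.
Gamma is conjugate to the Poisson likelihood: posterior is Gamma(shape = 7.4+30 = 37.4, rate = 4.4+12 = 16.4).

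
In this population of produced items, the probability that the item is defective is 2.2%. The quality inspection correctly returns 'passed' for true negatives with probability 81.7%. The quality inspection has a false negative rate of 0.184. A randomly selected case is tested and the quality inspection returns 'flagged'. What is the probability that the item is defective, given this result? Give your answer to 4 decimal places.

Write H for 'the item is defective'. Prior odds H:¬H = 0.022/0.978 = 0.022495. For the 'flagged' outcome, the likelihood ratio is 0.816/0.183 = 4.4590.
Posterior odds = 0.022495 × 4.4590 = 0.10031, so P(H|E) = 0.10031/(1+0.10031) = 0.0912.

P(H | E) ≈ 0.0912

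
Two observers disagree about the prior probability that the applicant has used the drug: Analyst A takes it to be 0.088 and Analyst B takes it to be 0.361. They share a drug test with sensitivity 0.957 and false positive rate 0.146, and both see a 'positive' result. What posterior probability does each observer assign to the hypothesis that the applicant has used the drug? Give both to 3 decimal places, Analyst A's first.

Analyst A: 0.387; Analyst B: 0.787

The likelihood ratio for a 'positive' result is 0.957/0.146 = 6.5548.
Analyst A: prior odds 0.088/0.912 = 0.096491; posterior odds 0.63248; posterior probability 0.387.
Analyst B: prior odds 0.361/0.639 = 0.56495; posterior odds 3.7031; posterior probability 0.787.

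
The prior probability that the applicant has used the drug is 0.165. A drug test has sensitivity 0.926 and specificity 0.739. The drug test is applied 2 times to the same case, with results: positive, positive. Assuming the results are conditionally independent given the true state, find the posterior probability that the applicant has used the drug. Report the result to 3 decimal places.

Posterior P(H) ≈ 0.713

With H the event that the applicant has used the drug, the joint likelihood of the observed sequence is P(data|H) = 0.926·0.926 = 0.85748 and P(data|¬H) = 0.261·0.261 = 0.068121.
Bayes: P(H|data) = 0.165·0.85748 / (0.165·0.85748 + 0.835·0.068121) = 0.14148/0.19836 = 0.7133.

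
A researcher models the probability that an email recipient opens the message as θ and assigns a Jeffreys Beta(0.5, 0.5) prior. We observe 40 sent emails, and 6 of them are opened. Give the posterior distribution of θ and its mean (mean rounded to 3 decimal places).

Posterior: Beta(6.5, 34.5); mean ≈ 0.159

The binomial likelihood is conjugate to the Beta prior: with 6 successes and 34 failures, the posterior is Beta(0.5+6, 0.5+34) = Beta(6.5, 34.5).
E[θ | data] = 6.5/(6.5+34.5) = 0.159.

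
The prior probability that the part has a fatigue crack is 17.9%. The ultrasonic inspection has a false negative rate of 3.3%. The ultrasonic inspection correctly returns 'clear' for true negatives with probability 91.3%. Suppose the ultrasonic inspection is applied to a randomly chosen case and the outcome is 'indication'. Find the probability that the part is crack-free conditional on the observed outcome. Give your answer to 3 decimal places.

Write H for 'the part has a fatigue crack'. Prior odds H:¬H = 0.179/0.821 = 0.21803. For the 'indication' outcome, the likelihood ratio is 0.967/0.087 = 11.115.
Posterior odds = 0.21803 × 11.115 = 2.4234, so P(H|E) = 2.4234/(1+2.4234) = 0.708. Then P(¬H|E) = 1 − 0.708 = 0.292.

P(¬H | E) ≈ 0.292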